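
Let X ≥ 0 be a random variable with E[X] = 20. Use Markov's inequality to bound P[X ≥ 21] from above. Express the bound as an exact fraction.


μ = E[X] = 20, a = 21.
Markov: P[X ≥ 21] ≤ μ/a = (20)/21 = 20/21.
Numerically: ≈ 0.952.
(Since a = 21 > μ = 20.000, the bound 20/21 is < 1 and informative.)

P[X ≥ 21] ≤ 20/21 ≈ 0.952.


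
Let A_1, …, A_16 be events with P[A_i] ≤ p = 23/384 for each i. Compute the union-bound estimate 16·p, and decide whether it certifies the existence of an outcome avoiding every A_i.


Union bound: P[∪_{i=1}^{16} A_i] ≤ Σ_i P[A_i] ≤ 16·p = 16·(23/384) = 23/24.
Numerically: 23/24 ≈ 0.958333.
Is 23/24 < 1? YES.
Since P[∪ A_i] ≤ 23/24 < 1, the complement has P[∩ A_i^c] ≥ 1 − 23/24 = 1/24 > 0, so some outcome avoids every A_i.

16·p = 23/24 ≈ 0.958333; existence CERTIFIED by the union bound.


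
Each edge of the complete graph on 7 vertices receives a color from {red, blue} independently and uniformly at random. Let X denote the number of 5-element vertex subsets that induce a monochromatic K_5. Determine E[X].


Let X = Σ_S X_S over the C(7, 5) = 21 subsets S of size 5, where X_S = 1 if the K_5 on S is monochromatic.
For a fixed S, the K_5 on S has C(5, 2) = 10 edges. P[all 10 edges red] = (1/2)^10, and likewise for blue, so P[monochromatic] = 2·(1/2)^10 = 2^{1 − 10} = 1/512.
By linearity of expectation: E[X] = C(7, 5) · 2^{1 − 10} = 21 · 1/512 = 21/512.
Numerically: E[X] ≈ 0.04102.

E[X] = C(7,5)·2^(1−C(5,2)) = 21/512 ≈ 0.04102.


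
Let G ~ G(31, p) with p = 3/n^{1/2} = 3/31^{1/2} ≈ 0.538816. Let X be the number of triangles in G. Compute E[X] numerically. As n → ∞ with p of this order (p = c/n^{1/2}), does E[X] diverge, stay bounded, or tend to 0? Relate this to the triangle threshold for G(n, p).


Number of potential triangles: C(31, 3) = 4495.
Each occurs with probability p³ ≈ (0.538816)³ ≈ 1.56430424e-01.
By linearity: E[X] = C(31, 3)·p³ ≈ 4495 · 1.56430424e-01 ≈ 703.154757.
Since α = 1/2 < 1, p = c/n^{1/2} ≫ 1/n is above the triangle threshold p ~ 1/n. Asymptotically E[X] ~ (c³/6)·n^{3(1−α)} = (3³/6)·n^{1.5} → ∞; triangles are abundant w.h.p.

E[X] ≈ 703.154757; in regime p = Θ(1/n^{1/2}) E[X] diverges (above the triangle threshold p ~ 1/n).


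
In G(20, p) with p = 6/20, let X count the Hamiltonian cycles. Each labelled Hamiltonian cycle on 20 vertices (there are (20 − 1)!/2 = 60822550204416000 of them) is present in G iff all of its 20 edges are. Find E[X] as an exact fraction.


K_20 has (20 − 1)!/2 = 60822550204416000 labelled Hamiltonian cycles.
For each such Hamiltonian cycle H, let X_H = 1 if all 20 edges of H are present in G. Then P[X_H = 1] = p^{20} = (3/10)^{20} = 3486784401/100000000000000000000.
By linearity of expectation: E[X] = Σ_H E[X_H] = 60822550204416000 · p^{20} = 60822550204416000 · 3486784401/100000000000000000000 = 51776152168407487821/24414062500000.
Numerically: E[X] ≈ 2.121e+06.

E[X] = 60822550204416000 · (3/10)^{20} = 51776152168407487821/24414062500000 ≈ 2.121e+06.


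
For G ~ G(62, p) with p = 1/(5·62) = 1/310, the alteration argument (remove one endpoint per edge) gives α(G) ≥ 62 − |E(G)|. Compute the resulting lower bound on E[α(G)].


E[|E(G)|] = C(62, 2)·p = 1891 · (1/310) = 61/10.
E[α(G)] ≥ n − E[|E(G)|] = 62 − 61/10 = 559/10.
Numerically: ≈ 55.900000.
(This is only a lower bound; the true E[α(G)] may be larger.)

E[α(G)] ≥ 559/10 ≈ 55.900000.


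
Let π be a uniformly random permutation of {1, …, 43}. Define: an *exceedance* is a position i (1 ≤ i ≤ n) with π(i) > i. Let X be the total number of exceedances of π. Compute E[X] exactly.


Write X = Σ_{i=1}^{43} X_i, where X_i = 1_{π(i) > i}.
For each fixed i, π(i) is uniform over {1, …, 43} (marginal of a uniform permutation), so P[π(i) > i] = (n − i)/n. Summing: Σ_{i=1}^{43} (n − i)/n = (0 + 1 + … + 42)/43 = 43(43 − 1)/(2·43) = (43 − 1)/2.
Hence E[X] = Σ_{i=1}^{43} (43 − i)/43 = 21 ≈ 21.000000.

E[X] = 21 = 21.000000.


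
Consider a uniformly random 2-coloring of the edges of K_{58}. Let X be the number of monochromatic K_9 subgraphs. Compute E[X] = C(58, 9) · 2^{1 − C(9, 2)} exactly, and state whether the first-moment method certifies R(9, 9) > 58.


E[X] = C(58, 9) · 2^{1 − 36} = 10648873950 · 2^{−35} = 10648873950/34359738368.
As a reduced fraction: E[X] = 5324436975/17179869184 ≈ 0.309923.
Is E[X] < 1? YES.
Since E[X] < 1, there exists a 2-coloring of K_{58} with no monochromatic K_9; hence R(9, 9) > 58.

E[X] = 5324436975/17179869184 ≈ 0.309923; E[X] < 1, so R(9, 9) > 58.


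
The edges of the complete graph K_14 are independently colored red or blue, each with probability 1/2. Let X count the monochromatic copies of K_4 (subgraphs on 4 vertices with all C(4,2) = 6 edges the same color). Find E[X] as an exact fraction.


Let X = Σ_S X_S over the C(14, 4) = 1001 subsets S of size 4, where X_S = 1 if the K_4 on S is monochromatic.
For a fixed S, the K_4 on S has C(4, 2) = 6 edges. P[all 6 edges red] = (1/2)^6, and likewise for blue, so P[monochromatic] = 2·(1/2)^6 = 2^{1 − 6} = 1/32.
By linearity of expectation: E[X] = C(14, 4) · 2^{1 − 6} = 1001 · 1/32 = 1001/32.
Numerically: E[X] ≈ 31.281.

E[X] = C(14,4)·2^(1−C(4,2)) = 1001/32 ≈ 31.281.


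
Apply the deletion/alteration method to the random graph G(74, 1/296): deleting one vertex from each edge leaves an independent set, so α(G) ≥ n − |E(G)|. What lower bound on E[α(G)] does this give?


E[|E(G)|] = C(74, 2)·p = 2701 · (1/296) = 73/8.
E[α(G)] ≥ n − E[|E(G)|] = 74 − 73/8 = 519/8.
Numerically: ≈ 64.8750.
(This is only a lower bound; the true E[α(G)] may be larger.)

E[α(G)] ≥ 519/8 ≈ 64.8750.


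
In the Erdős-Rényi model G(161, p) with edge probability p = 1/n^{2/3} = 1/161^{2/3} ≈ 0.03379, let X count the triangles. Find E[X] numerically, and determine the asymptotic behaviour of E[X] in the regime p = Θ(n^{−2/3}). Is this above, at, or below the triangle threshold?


Number of potential triangles: C(161, 3) = 682640.
Each occurs with probability p³ ≈ (0.03379)³ ≈ 3.8578759e-05.
By linearity: E[X] = C(161, 3)·p³ ≈ 682640 · 3.8578759e-05 ≈ 26.33540.
Since α = 2/3 < 1, p = c/n^{2/3} ≫ 1/n is above the triangle threshold p ~ 1/n. Asymptotically E[X] ~ (c³/6)·n^{3(1−α)} = (1³/6)·n^{1} → ∞; triangles are abundant w.h.p.

E[X] ≈ 26.33540; in regime p = Θ(1/n^{2/3}) E[X] diverges (above the triangle threshold p ~ 1/n).


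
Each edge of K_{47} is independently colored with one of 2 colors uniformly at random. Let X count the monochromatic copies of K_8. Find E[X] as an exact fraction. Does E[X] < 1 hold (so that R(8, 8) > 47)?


E[X] = C(47, 8) · 2^{1 − 28} = 314457495 · 2^{−27} = 314457495/134217728.
As a reduced fraction: E[X] = 314457495/134217728 ≈ 2.342891.
Is E[X] < 1? NO.
Since E[X] ≥ 1, the first-moment bound is inconclusive at n = 47; it does NOT by itself certify R(8, 8) > 47.

E[X] = 314457495/134217728 ≈ 2.342891; E[X] ≥ 1; first-moment method inconclusive here.


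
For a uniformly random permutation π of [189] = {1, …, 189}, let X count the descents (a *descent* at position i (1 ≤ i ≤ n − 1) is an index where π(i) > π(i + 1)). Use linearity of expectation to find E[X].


Write X = Σ X_I over i = 1, …, 188, with X_I the indicator of one descent.
There are 188 indicators.
For each fixed i, the pair (π(i), π(i+1)) is a uniformly random ordered pair of distinct values from {1, …, 189}; by symmetry P[π(i) > π(i+1)] = 1/2.
By linearity: E[X] = 188 · (1/2) = (189 − 1) · (1/2) = 94 ≈ 94.000000.

E[X] = 94 = 94.000000.


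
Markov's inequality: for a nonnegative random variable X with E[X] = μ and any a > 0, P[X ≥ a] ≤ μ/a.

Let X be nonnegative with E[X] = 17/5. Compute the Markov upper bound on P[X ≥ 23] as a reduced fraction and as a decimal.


μ = E[X] = 17/5, a = 23.
Markov: P[X ≥ 23] ≤ μ/a = (17/5)/23 = 17/115.
Numerically: ≈ 0.148.
(Since a = 23 > μ = 3.400, the bound 17/115 is < 1 and informative.)

P[X ≥ 23] ≤ 17/115 ≈ 0.148.


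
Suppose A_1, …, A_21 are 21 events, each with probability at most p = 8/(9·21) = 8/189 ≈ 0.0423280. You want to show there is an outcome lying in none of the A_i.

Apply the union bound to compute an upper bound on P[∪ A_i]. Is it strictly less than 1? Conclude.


Union bound: P[∪_{i=1}^{21} A_i] ≤ Σ_i P[A_i] ≤ 21·p = 21·(8/189) = 8/9.
Numerically: 8/9 ≈ 0.8888889.
Is 8/9 < 1? YES.
Since P[∪ A_i] ≤ 8/9 < 1, the complement has P[∩ A_i^c] ≥ 1 − 8/9 = 1/9 > 0, so some outcome avoids every A_i.

21·p = 8/9 ≈ 0.8888889; existence CERTIFIED by the union bound.


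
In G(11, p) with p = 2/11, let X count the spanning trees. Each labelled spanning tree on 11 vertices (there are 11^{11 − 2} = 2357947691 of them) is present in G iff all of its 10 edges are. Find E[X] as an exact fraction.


K_11 has 11^{11 − 2} = 2357947691 labelled spanning trees.
For each such spanning tree H, let X_H = 1 if all 10 edges of H are present in G. Then P[X_H = 1] = p^{10} = (2/11)^{10} = 1024/25937424601.
Summing the indicators: E[X] = Σ_H E[X_H] = 2357947691 · p^{10} = 2357947691 · 1024/25937424601 = 1024/11.
Numerically: E[X] ≈ 93.091.

E[X] = 2357947691 · (2/11)^{10} = 1024/11 ≈ 93.091.


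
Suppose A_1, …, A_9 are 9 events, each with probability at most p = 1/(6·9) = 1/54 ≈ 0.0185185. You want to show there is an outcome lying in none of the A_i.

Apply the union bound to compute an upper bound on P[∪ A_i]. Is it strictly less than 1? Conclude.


Union bound: P[∪_{i=1}^{9} A_i] ≤ Σ_i P[A_i] ≤ 9·p = 9·(1/54) = 1/6.
Numerically: 1/6 ≈ 0.1666667.
Is 1/6 < 1? YES.
Since P[∪ A_i] ≤ 1/6 < 1, the complement has P[∩ A_i^c] ≥ 1 − 1/6 = 5/6 > 0, so some outcome avoids every A_i.

9·p = 1/6 ≈ 0.1666667; existence CERTIFIED by the union bound.


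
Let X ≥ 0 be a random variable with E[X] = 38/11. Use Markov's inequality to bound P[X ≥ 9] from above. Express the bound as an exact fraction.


μ = E[X] = 38/11, a = 9.
Markov: P[X ≥ 9] ≤ μ/a = (38/11)/9 = 38/99.
Numerically: ≈ 0.3838.
(Since a = 9 > μ = 3.4545, the bound 38/99 is < 1 and informative.)

P[X ≥ 9] ≤ 38/99 ≈ 0.3838.


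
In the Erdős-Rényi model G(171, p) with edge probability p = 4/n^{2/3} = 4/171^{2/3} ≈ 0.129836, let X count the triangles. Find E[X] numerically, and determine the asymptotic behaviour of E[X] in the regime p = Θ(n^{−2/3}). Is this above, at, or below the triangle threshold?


Number of potential triangles: C(171, 3) = 818805.
Each occurs with probability p³ ≈ (0.129836)³ ≈ 2.18870764e-03.
By linearity: E[X] = C(171, 3)·p³ ≈ 818805 · 2.18870764e-03 ≈ 1792.124756.
Since α = 2/3 < 1, p = c/n^{2/3} ≫ 1/n is above the triangle threshold p ~ 1/n. Asymptotically E[X] ~ (c³/6)·n^{3(1−α)} = (4³/6)·n^{1} → ∞; triangles are abundant w.h.p.

E[X] ≈ 1792.124756; in regime p = Θ(1/n^{2/3}) E[X] diverges (above the triangle threshold p ~ 1/n).


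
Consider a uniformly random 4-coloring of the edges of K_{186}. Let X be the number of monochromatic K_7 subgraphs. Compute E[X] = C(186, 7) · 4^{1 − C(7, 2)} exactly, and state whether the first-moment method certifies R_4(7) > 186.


E[X] = C(186, 7) · 4^{1 − 21} = 1363155866280 · 4^{−20} = 1363155866280/1099511627776.
As a reduced fraction: E[X] = 170394483285/137438953472 ≈ 1.2397830.
Is E[X] < 1? NO.
Since E[X] ≥ 1, the first-moment bound is inconclusive at n = 186; it does NOT by itself certify R_4(7) > 186.

E[X] = 170394483285/137438953472 ≈ 1.2397830; E[X] ≥ 1; first-moment method inconclusive here.


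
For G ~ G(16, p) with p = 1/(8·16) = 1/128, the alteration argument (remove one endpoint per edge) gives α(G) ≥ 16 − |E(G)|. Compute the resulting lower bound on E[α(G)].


E[|E(G)|] = C(16, 2)·p = 120 · (1/128) = 15/16.
E[α(G)] ≥ n − E[|E(G)|] = 16 − 15/16 = 241/16.
Numerically: ≈ 15.062500.
(This is only a lower bound; the true E[α(G)] may be larger.)

E[α(G)] ≥ 241/16 ≈ 15.062500.


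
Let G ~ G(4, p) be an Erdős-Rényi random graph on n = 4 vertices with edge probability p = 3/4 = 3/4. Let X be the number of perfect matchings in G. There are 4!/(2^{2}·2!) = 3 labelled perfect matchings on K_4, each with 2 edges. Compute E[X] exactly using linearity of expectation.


K_4 has 4!/(2^{2}·2!) = 3 labelled perfect matchings.
For each such perfect matching H, let X_H = 1 if all 2 edges of H are present in G. Then P[X_H = 1] = p^{2} = (3/4)^{2} = 9/16.
By linearity: E[X] = Σ_H E[X_H] = 3 · p^{2} = 3 · 9/16 = 27/16.
Numerically: E[X] ≈ 1.6875.

E[X] = 3 · (3/4)^{2} = 27/16 ≈ 1.6875.


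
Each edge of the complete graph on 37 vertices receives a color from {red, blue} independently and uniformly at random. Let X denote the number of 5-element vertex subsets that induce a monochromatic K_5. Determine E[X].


Let X = Σ_S X_S over the C(37, 5) = 435897 subsets S of size 5, where X_S = 1 if the K_5 on S is monochromatic.
For a fixed S, the K_5 on S has C(5, 2) = 10 edges. P[all 10 edges red] = (1/2)^10, and likewise for blue, so P[monochromatic] = 2·(1/2)^10 = 2^{1 − 10} = 1/512.
Summing: E[X] = C(37, 5) · 2^{1 − 10} = 435897 · 1/512 = 435897/512.
Numerically: E[X] ≈ 851.361.

E[X] = C(37,5)·2^(1−C(5,2)) = 435897/512 ≈ 851.361.


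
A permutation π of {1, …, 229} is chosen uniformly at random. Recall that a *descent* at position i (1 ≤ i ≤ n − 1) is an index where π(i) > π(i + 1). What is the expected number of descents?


Write X = Σ X_I over i = 1, …, 228, with X_I the indicator of one descent.
There are 228 indicators.
For each fixed i, the pair (π(i), π(i+1)) is a uniformly random ordered pair of distinct values from {1, …, 229}; by symmetry P[π(i) > π(i+1)] = 1/2.
By linearity: E[X] = 228 · (1/2) = (229 − 1) · (1/2) = 114 ≈ 114.000000.

E[X] = 114 = 114.000000.


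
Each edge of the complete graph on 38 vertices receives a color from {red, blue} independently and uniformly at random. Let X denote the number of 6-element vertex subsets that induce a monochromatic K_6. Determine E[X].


Let X = Σ_S X_S over the C(38, 6) = 2760681 subsets S of size 6, where X_S = 1 if the K_6 on S is monochromatic.
For a fixed S, the K_6 on S has C(6, 2) = 15 edges. P[all 15 edges red] = (1/2)^15, and likewise for blue, so P[monochromatic] = 2·(1/2)^15 = 2^{1 − 15} = 1/16384.
By linearity: E[X] = C(38, 6) · 2^{1 − 15} = 2760681 · 1/16384 = 2760681/16384.
Numerically: E[X] ≈ 168.498596.

E[X] = C(38,6)·2^(1−C(6,2)) = 2760681/16384 ≈ 168.498596.


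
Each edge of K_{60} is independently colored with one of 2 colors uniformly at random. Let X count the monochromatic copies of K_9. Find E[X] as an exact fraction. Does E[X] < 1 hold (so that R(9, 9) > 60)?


E[X] = C(60, 9) · 2^{1 − 36} = 14783142660 · 2^{−35} = 14783142660/34359738368.
As a reduced fraction: E[X] = 3695785665/8589934592 ≈ 0.430246.
Is E[X] < 1? YES.
Since E[X] < 1, there exists a 2-coloring of K_{60} with no monochromatic K_9; hence R(9, 9) > 60.

E[X] = 3695785665/8589934592 ≈ 0.430246; E[X] < 1, so R(9, 9) > 60.


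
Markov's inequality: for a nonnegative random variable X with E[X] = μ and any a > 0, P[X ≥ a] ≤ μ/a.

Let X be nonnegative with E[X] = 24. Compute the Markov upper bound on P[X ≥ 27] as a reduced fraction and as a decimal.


μ = E[X] = 24, a = 27.
Markov: P[X ≥ 27] ≤ μ/a = (24)/27 = 8/9.
Numerically: ≈ 0.8889.
(Since a = 27 > μ = 24.0000, the bound 8/9 is < 1 and informative.)

P[X ≥ 27] ≤ 8/9 ≈ 0.8889.


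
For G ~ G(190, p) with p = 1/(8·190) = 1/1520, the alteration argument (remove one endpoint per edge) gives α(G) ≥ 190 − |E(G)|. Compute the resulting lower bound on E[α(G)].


E[|E(G)|] = C(190, 2)·p = 17955 · (1/1520) = 189/16.
E[α(G)] ≥ n − E[|E(G)|] = 190 − 189/16 = 2851/16.
Numerically: ≈ 178.18750.
(This is only a lower bound; the true E[α(G)] may be larger.)

E[α(G)] ≥ 2851/16 ≈ 178.18750.


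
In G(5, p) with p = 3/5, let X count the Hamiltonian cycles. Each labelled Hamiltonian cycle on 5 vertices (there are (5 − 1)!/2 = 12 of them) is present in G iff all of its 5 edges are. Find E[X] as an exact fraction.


K_5 has (5 − 1)!/2 = 12 labelled Hamiltonian cycles.
For each such Hamiltonian cycle H, let X_H = 1 if all 5 edges of H are present in G. Then P[X_H = 1] = p^{5} = (3/5)^{5} = 243/3125.
By linearity of expectation: E[X] = Σ_H E[X_H] = 12 · p^{5} = 12 · 243/3125 = 2916/3125.
Numerically: E[X] ≈ 0.933.

E[X] = 12 · (3/5)^{5} = 2916/3125 ≈ 0.933.


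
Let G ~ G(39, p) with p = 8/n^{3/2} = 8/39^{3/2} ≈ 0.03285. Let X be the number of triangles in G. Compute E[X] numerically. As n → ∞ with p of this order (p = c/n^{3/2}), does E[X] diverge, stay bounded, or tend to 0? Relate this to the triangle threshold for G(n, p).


Number of potential triangles: C(39, 3) = 9139.
Each occurs with probability p³ ≈ (0.03285)³ ≈ 3.543882e-05.
By linearity: E[X] = C(39, 3)·p³ ≈ 9139 · 3.543882e-05 ≈ 0.3239.
Since α = 3/2 > 1, p = c/n^{3/2} = o(1/n) is below the triangle threshold p ~ 1/n. Asymptotically E[X] ~ (c³/6)·n^{3(1−α)} = (8³/6)·n^{-1.5} → 0, so by Markov's inequality G has no triangles w.h.p.

E[X] ≈ 0.3239; in regime p = Θ(1/n^{3/2}) E[X] tends to 0 (below the triangle threshold p ~ 1/n).


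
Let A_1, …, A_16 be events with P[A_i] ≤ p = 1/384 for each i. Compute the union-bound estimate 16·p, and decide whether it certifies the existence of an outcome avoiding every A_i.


Union bound: P[∪_{i=1}^{16} A_i] ≤ Σ_i P[A_i] ≤ 16·p = 16·(1/384) = 1/24.
Numerically: 1/24 ≈ 0.042.
Is 1/24 < 1? YES.
Since P[∪ A_i] ≤ 1/24 < 1, the complement has P[∩ A_i^c] ≥ 1 − 1/24 = 23/24 > 0, so some outcome avoids every A_i.

16·p = 1/24 ≈ 0.042; existence CERTIFIED by the union bound.


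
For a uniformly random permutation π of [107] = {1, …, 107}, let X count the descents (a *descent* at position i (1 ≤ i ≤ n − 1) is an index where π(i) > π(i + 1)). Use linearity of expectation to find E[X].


Write X = Σ X_I over i = 1, …, 106, with X_I the indicator of one descent.
There are 106 indicators.
For each fixed i, the pair (π(i), π(i+1)) is a uniformly random ordered pair of distinct values from {1, …, 107}; by symmetry P[π(i) > π(i+1)] = 1/2.
By linearity: E[X] = 106 · (1/2) = (107 − 1) · (1/2) = 53 ≈ 53.0000.

E[X] = 53 = 53.0000.


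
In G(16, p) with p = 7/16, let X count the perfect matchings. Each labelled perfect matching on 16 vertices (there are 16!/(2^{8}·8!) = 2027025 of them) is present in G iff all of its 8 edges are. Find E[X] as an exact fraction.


K_16 has 16!/(2^{8}·8!) = 2027025 labelled perfect matchings.
For each such perfect matching H, let X_H = 1 if all 8 edges of H are present in G. Then P[X_H = 1] = p^{8} = (7/16)^{8} = 5764801/4294967296.
By linearity of expectation: E[X] = Σ_H E[X_H] = 2027025 · p^{8} = 2027025 · 5764801/4294967296 = 11685395747025/4294967296.
Numerically: E[X] ≈ 2720.72.

E[X] = 2027025 · (7/16)^{8} = 11685395747025/4294967296 ≈ 2720.72.


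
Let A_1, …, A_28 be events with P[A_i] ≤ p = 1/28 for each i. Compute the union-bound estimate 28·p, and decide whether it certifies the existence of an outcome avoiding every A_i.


Union bound: P[∪_{i=1}^{28} A_i] ≤ Σ_i P[A_i] ≤ 28·p = 28·(1/28) = 1.
Numerically: 1 ≈ 1.00000.
Is 1 < 1? NO.
Since the bound 1 is ≥ 1, the union bound is uninformative here; it does NOT by itself certify existence.

28·p = 1 ≈ 1.00000; existence NOT certified by the union bound.


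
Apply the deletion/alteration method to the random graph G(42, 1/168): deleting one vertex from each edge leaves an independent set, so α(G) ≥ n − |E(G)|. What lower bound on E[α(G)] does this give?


E[|E(G)|] = C(42, 2)·p = 861 · (1/168) = 41/8.
E[α(G)] ≥ n − E[|E(G)|] = 42 − 41/8 = 295/8.
Numerically: ≈ 36.875.
(This is only a lower bound; the true E[α(G)] may be larger.)

E[α(G)] ≥ 295/8 ≈ 36.875.


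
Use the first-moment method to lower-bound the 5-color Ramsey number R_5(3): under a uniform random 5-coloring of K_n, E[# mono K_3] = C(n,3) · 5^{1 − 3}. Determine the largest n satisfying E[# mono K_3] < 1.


We need C(n, 3) · 5^{1 − 3} < 1, i.e. C(n, 3) < 5^{3 − 1} = 25.
Check values of n near the boundary:
  n = 3: C(3, 3) = 1; 1 < 25? YES
  n = 4: C(4, 3) = 4; 4 < 25? YES
  n = 5: C(5, 3) = 10; 10 < 25? YES
  n = 6: C(6, 3) = 20; 20 < 25? YES
  n = 7: C(7, 3) = 35; 35 < 25? NO
  n = 8: C(8, 3) = 56; 56 < 25? NO
  n = 9: C(9, 3) = 84; 84 < 25? NO
The largest n with C(n, 3) < 25 is n = 6 (where E[X] = 4/5 ≈ 0.800). Hence R_5(3) > 6, i.e. R_5(3) ≥ 7.

Largest n = 6; hence R_5(3) > 6.


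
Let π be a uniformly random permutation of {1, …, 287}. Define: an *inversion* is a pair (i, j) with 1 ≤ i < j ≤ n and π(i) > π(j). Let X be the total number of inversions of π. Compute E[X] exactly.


Write X = Σ X_I over the C(287, 2) = 41041 pairs i < j, with X_I the indicator of one inversion.
There are 41041 indicators.
For each fixed pair i < j, the values π(i) and π(j) are two distinct elements of {1, …, 287} in uniformly random order; by symmetry P[π(i) > π(j)] = 1/2.
By linearity: E[X] = 41041 · (1/2) = C(287, 2) · (1/2) = 41041/2 = 41041/2 ≈ 20520.500000.

E[X] = 41041/2 = 20520.500000.


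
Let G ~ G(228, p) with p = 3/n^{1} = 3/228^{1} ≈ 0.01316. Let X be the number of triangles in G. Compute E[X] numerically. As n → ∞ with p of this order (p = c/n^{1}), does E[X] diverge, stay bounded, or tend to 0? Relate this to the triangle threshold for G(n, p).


Number of potential triangles: C(228, 3) = 1949476.
Each occurs with probability p³ ≈ (0.01316)³ ≈ 2.278029e-06.
By linearity: E[X] = C(228, 3)·p³ ≈ 1949476 · 2.278029e-06 ≈ 4.4410.
Here α = 1, so p = 3/n is exactly at the triangle threshold p ~ 1/n. Asymptotically E[X] → c³/6 = 3³/6 = 9/2 ≈ 4.5000, a bounded constant. In this regime the triangle count is asymptotically Poisson(c³/6).

E[X] ≈ 4.4410; in regime p = Θ(1/n^{1}) E[X] stays bounded (at the triangle threshold p ~ 1/n).


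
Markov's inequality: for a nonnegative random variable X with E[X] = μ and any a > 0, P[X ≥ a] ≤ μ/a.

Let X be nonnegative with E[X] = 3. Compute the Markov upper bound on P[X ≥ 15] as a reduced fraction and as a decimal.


μ = E[X] = 3, a = 15.
Markov: P[X ≥ 15] ≤ μ/a = (3)/15 = 1/5.
Numerically: ≈ 0.200000.
(Since a = 15 > μ = 3.000000, the bound 1/5 is < 1 and informative.)

P[X ≥ 15] ≤ 1/5 ≈ 0.200000.


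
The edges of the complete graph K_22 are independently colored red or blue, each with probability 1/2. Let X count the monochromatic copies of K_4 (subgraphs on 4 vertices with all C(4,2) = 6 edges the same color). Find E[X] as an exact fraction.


Let X = Σ_S X_S over the C(22, 4) = 7315 subsets S of size 4, where X_S = 1 if the K_4 on S is monochromatic.
For a fixed S, the K_4 on S has C(4, 2) = 6 edges. P[all 6 edges red] = (1/2)^6, and likewise for blue, so P[monochromatic] = 2·(1/2)^6 = 2^{1 − 6} = 1/32.
By linearity: E[X] = C(22, 4) · 2^{1 − 6} = 7315 · 1/32 = 7315/32.
Numerically: E[X] ≈ 228.594.

E[X] = C(22,4)·2^(1−C(4,2)) = 7315/32 ≈ 228.594.


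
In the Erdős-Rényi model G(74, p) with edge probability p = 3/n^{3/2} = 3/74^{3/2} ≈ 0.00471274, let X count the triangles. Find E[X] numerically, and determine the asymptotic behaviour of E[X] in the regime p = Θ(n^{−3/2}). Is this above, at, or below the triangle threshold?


Number of potential triangles: C(74, 3) = 64824.
Each occurs with probability p³ ≈ (0.00471274)³ ≈ 1.04669711e-07.
By linearity: E[X] = C(74, 3)·p³ ≈ 64824 · 1.04669711e-07 ≈ 0.006785.
Since α = 3/2 > 1, p = c/n^{3/2} = o(1/n) is below the triangle threshold p ~ 1/n. Asymptotically E[X] ~ (c³/6)·n^{3(1−α)} = (3³/6)·n^{-1.5} → 0, so by Markov's inequality G has no triangles w.h.p.

E[X] ≈ 0.006785; in regime p = Θ(1/n^{3/2}) E[X] tends to 0 (below the triangle threshold p ~ 1/n).


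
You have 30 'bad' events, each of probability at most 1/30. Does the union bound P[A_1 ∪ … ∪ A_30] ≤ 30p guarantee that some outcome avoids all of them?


Union bound: P[∪_{i=1}^{30} A_i] ≤ Σ_i P[A_i] ≤ 30·p = 30·(1/30) = 1.
Numerically: 1 ≈ 1.000.
Is 1 < 1? NO.
Since the bound 1 is ≥ 1, the union bound is uninformative here; it does NOT by itself certify existence.

30·p = 1 ≈ 1.000; existence NOT certified by the union bound.


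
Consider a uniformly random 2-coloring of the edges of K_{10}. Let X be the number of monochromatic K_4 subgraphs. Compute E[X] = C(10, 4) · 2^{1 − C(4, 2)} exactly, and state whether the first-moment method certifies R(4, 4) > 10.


E[X] = C(10, 4) · 2^{1 − 6} = 210 · 2^{−5} = 210/32.
As a reduced fraction: E[X] = 105/16 ≈ 6.5625000.
Is E[X] < 1? NO.
Since E[X] ≥ 1, the first-moment bound is inconclusive at n = 10; it does NOT by itself certify R(4, 4) > 10.

E[X] = 105/16 ≈ 6.5625000; E[X] ≥ 1; first-moment method inconclusive here.


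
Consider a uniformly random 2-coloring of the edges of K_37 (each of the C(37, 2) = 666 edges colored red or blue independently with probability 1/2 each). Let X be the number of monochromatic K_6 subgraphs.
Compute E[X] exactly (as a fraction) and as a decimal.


Let X = Σ_S X_S over the C(37, 6) = 2324784 subsets S of size 6, where X_S = 1 if the K_6 on S is monochromatic.
For a fixed S, the K_6 on S has C(6, 2) = 15 edges. P[all 15 edges red] = (1/2)^15, and likewise for blue, so P[monochromatic] = 2·(1/2)^15 = 2^{1 − 15} = 1/16384.
Summing: E[X] = C(37, 6) · 2^{1 − 15} = 2324784 · 1/16384 = 145299/1024.
Numerically: E[X] ≈ 141.894.

E[X] = C(37,6)·2^(1−C(6,2)) = 145299/1024 ≈ 141.894.


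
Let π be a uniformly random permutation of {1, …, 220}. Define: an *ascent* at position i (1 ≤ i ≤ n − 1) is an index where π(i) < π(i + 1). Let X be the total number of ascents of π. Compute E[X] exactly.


Write X = Σ X_I over i = 1, …, 219, with X_I the indicator of one ascent.
There are 219 indicators.
For each fixed i, the pair (π(i), π(i+1)) is a uniformly random ordered pair of distinct values from {1, …, 220}; by symmetry P[π(i) < π(i+1)] = 1/2.
By linearity: E[X] = 219 · (1/2) = (220 − 1) · (1/2) = 219/2 ≈ 109.5000.

E[X] = 219/2 = 109.5000.


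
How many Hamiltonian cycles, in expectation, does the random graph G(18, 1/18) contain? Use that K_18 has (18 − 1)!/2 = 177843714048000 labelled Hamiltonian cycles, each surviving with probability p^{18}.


K_18 has (18 − 1)!/2 = 177843714048000 labelled Hamiltonian cycles.
For each such Hamiltonian cycle H, let X_H = 1 if all 18 edges of H are present in G. Then P[X_H = 1] = p^{18} = (1/18)^{18} = 1/39346408075296537575424.
Summing the indicators: E[X] = Σ_H E[X_H] = 177843714048000 · p^{18} = 177843714048000 · 1/39346408075296537575424 = 14889875/3294258113514384.
Numerically: E[X] ≈ 4.51995e-09.

E[X] = 177843714048000 · (1/18)^{18} = 14889875/3294258113514384 ≈ 4.51995e-09.


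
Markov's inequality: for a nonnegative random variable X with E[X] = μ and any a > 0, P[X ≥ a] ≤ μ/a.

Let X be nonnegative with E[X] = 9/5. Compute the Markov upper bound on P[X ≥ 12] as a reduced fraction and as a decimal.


μ = E[X] = 9/5, a = 12.
Markov: P[X ≥ 12] ≤ μ/a = (9/5)/12 = 3/20.
Numerically: ≈ 0.150.
(Since a = 12 > μ = 1.800, the bound 3/20 is < 1 and informative.)

P[X ≥ 12] ≤ 3/20 ≈ 0.150.


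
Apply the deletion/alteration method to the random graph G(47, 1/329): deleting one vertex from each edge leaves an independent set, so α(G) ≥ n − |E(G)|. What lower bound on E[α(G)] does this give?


E[|E(G)|] = C(47, 2)·p = 1081 · (1/329) = 23/7.
E[α(G)] ≥ n − E[|E(G)|] = 47 − 23/7 = 306/7.
Numerically: ≈ 43.71429.
(This is only a lower bound; the true E[α(G)] may be larger.)

E[α(G)] ≥ 306/7 ≈ 43.71429.


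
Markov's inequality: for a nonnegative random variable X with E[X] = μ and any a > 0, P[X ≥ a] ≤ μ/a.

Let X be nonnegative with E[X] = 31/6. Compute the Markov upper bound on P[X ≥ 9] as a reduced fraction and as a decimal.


μ = E[X] = 31/6, a = 9.
Markov: P[X ≥ 9] ≤ μ/a = (31/6)/9 = 31/54.
Numerically: ≈ 0.574074.
(Since a = 9 > μ = 5.166667, the bound 31/54 is < 1 and informative.)

P[X ≥ 9] ≤ 31/54 ≈ 0.574074.


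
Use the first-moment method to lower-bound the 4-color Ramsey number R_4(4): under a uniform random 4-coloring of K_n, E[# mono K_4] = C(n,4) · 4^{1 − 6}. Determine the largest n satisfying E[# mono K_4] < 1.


We need C(n, 4) · 4^{1 − 6} < 1, i.e. C(n, 4) < 4^{6 − 1} = 1024.
Check values of n near the boundary:
  n = 8: C(8, 4) = 70; 70 < 1024? YES
  n = 9: C(9, 4) = 126; 126 < 1024? YES
  n = 10: C(10, 4) = 210; 210 < 1024? YES
  n = 11: C(11, 4) = 330; 330 < 1024? YES
  n = 12: C(12, 4) = 495; 495 < 1024? YES
  n = 13: C(13, 4) = 715; 715 < 1024? YES
  n = 14: C(14, 4) = 1001; 1001 < 1024? YES
  n = 15: C(15, 4) = 1365; 1365 < 1024? NO
  n = 16: C(16, 4) = 1820; 1820 < 1024? NO
The largest n with C(n, 4) < 1024 is n = 14 (where E[X] = 1001/1024 ≈ 0.9775). Hence R_4(4) > 14, i.e. R_4(4) ≥ 15.

Largest n = 14; hence R_4(4) > 14.


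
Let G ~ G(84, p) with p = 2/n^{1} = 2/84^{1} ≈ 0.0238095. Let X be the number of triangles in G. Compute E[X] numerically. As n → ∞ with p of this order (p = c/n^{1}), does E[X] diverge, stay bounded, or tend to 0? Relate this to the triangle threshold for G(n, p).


Number of potential triangles: C(84, 3) = 95284.
Each occurs with probability p³ ≈ (0.0238095)³ ≈ 1.34974625e-05.
By linearity: E[X] = C(84, 3)·p³ ≈ 95284 · 1.34974625e-05 ≈ 1.286092.
Here α = 1, so p = 2/n is exactly at the triangle threshold p ~ 1/n. Asymptotically E[X] → c³/6 = 2³/6 = 4/3 ≈ 1.333333, a bounded constant. In this regime the triangle count is asymptotically Poisson(c³/6).

E[X] ≈ 1.286092; in regime p = Θ(1/n^{1}) E[X] stays bounded (at the triangle threshold p ~ 1/n).


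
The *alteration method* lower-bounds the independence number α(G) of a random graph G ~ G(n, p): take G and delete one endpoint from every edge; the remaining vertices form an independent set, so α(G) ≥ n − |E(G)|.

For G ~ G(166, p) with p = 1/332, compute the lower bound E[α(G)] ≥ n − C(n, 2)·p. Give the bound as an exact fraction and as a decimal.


E[|E(G)|] = C(166, 2)·p = 13695 · (1/332) = 165/4.
E[α(G)] ≥ n − E[|E(G)|] = 166 − 165/4 = 499/4.
Numerically: ≈ 124.75000.
(This is only a lower bound; the true E[α(G)] may be larger.)

E[α(G)] ≥ 499/4 ≈ 124.75000.


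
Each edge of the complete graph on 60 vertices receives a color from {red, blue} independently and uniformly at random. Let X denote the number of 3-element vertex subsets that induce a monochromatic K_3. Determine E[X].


Let X = Σ_S X_S over the C(60, 3) = 34220 subsets S of size 3, where X_S = 1 if the K_3 on S is monochromatic.
For a fixed S, the K_3 on S has C(3, 2) = 3 edges. P[all 3 edges red] = (1/2)^3, and likewise for blue, so P[monochromatic] = 2·(1/2)^3 = 2^{1 − 3} = 1/4.
Summing: E[X] = C(60, 3) · 2^{1 − 3} = 34220 · 1/4 = 8555.
Numerically: E[X] ≈ 8555.0000.

E[X] = C(60,3)·2^(1−C(3,2)) = 8555 ≈ 8555.0000.


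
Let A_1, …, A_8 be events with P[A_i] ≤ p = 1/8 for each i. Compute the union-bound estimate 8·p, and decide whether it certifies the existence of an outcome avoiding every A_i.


Union bound: P[∪_{i=1}^{8} A_i] ≤ Σ_i P[A_i] ≤ 8·p = 8·(1/8) = 1.
Numerically: 1 ≈ 1.000000.
Is 1 < 1? NO.
Since the bound 1 is ≥ 1, the union bound is uninformative here; it does NOT by itself certify existence.

8·p = 1 ≈ 1.000000; existence NOT certified by the union bound.


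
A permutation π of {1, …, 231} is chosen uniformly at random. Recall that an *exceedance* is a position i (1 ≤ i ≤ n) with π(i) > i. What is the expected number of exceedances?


Write X = Σ_{i=1}^{231} X_i, where X_i = 1_{π(i) > i}.
For each fixed i, π(i) is uniform over {1, …, 231} (marginal of a uniform permutation), so P[π(i) > i] = (n − i)/n. Summing: Σ_{i=1}^{231} (n − i)/n = (0 + 1 + … + 230)/231 = 231(231 − 1)/(2·231) = (231 − 1)/2.
Hence E[X] = Σ_{i=1}^{231} (231 − i)/231 = 115 ≈ 115.000000.

E[X] = 115 = 115.000000.


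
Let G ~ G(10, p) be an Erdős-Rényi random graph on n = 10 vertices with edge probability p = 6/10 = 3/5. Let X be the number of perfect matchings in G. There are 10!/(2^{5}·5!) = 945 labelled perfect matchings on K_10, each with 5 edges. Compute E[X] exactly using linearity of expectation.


K_10 has 10!/(2^{5}·5!) = 945 labelled perfect matchings.
For each such perfect matching H, let X_H = 1 if all 5 edges of H are present in G. Then P[X_H = 1] = p^{5} = (3/5)^{5} = 243/3125.
By linearity: E[X] = Σ_H E[X_H] = 945 · p^{5} = 945 · 243/3125 = 45927/625.
Numerically: E[X] ≈ 73.5.

E[X] = 945 · (3/5)^{5} = 45927/625 ≈ 73.5.


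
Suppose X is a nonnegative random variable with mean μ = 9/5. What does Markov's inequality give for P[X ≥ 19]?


μ = E[X] = 9/5, a = 19.
Markov: P[X ≥ 19] ≤ μ/a = (9/5)/19 = 9/95.
Numerically: ≈ 0.09474.
(Since a = 19 > μ = 1.80000, the bound 9/95 is < 1 and informative.)

P[X ≥ 19] ≤ 9/95 ≈ 0.09474.


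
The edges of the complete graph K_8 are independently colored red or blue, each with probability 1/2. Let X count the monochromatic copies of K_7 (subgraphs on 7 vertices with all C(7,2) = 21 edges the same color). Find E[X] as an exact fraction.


Let X = Σ_S X_S over the C(8, 7) = 8 subsets S of size 7, where X_S = 1 if the K_7 on S is monochromatic.
For a fixed S, the K_7 on S has C(7, 2) = 21 edges. P[all 21 edges red] = (1/2)^21, and likewise for blue, so P[monochromatic] = 2·(1/2)^21 = 2^{1 − 21} = 1/1048576.
By linearity: E[X] = C(8, 7) · 2^{1 − 21} = 8 · 1/1048576 = 1/131072.
Numerically: E[X] ≈ 0.0000.

E[X] = C(8,7)·2^(1−C(7,2)) = 1/131072 ≈ 0.0000.


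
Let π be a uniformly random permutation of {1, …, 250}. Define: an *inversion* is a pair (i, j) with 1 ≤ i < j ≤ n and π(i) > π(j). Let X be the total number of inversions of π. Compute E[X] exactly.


Write X = Σ X_I over the C(250, 2) = 31125 pairs i < j, with X_I the indicator of one inversion.
There are 31125 indicators.
For each fixed pair i < j, the values π(i) and π(j) are two distinct elements of {1, …, 250} in uniformly random order; by symmetry P[π(i) > π(j)] = 1/2.
By linearity: E[X] = 31125 · (1/2) = C(250, 2) · (1/2) = 31125/2 = 31125/2 ≈ 15562.5000.

E[X] = 31125/2 = 15562.5000.


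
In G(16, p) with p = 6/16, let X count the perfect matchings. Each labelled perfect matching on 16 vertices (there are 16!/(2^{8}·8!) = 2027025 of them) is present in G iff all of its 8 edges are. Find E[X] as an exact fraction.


K_16 has 16!/(2^{8}·8!) = 2027025 labelled perfect matchings.
For each such perfect matching H, let X_H = 1 if all 8 edges of H are present in G. Then P[X_H = 1] = p^{8} = (3/8)^{8} = 6561/16777216.
By linearity: E[X] = Σ_H E[X_H] = 2027025 · p^{8} = 2027025 · 6561/16777216 = 13299311025/16777216.
Numerically: E[X] ≈ 792.7.

E[X] = 2027025 · (3/8)^{8} = 13299311025/16777216 ≈ 792.7.


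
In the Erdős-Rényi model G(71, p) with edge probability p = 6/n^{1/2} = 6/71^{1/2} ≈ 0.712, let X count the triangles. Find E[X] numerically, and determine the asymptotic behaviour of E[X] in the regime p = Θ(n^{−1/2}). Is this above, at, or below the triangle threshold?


Number of potential triangles: C(71, 3) = 57155.
Each occurs with probability p³ ≈ (0.712)³ ≈ 3.61049e-01.
By linearity: E[X] = C(71, 3)·p³ ≈ 57155 · 3.61049e-01 ≈ 20635.759.
Since α = 1/2 < 1, p = c/n^{1/2} ≫ 1/n is above the triangle threshold p ~ 1/n. Asymptotically E[X] ~ (c³/6)·n^{3(1−α)} = (6³/6)·n^{1.5} → ∞; triangles are abundant w.h.p.

E[X] ≈ 20635.759; in regime p = Θ(1/n^{1/2}) E[X] diverges (above the triangle threshold p ~ 1/n).


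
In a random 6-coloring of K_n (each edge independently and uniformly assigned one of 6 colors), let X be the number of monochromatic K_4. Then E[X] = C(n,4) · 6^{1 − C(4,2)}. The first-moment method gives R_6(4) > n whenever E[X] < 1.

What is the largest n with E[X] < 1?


We need C(n, 4) · 6^{1 − 6} < 1, i.e. C(n, 4) < 6^{6 − 1} = 7776.
Check values of n near the boundary:
  n = 18: C(18, 4) = 3060; 3060 < 7776? YES
  n = 19: C(19, 4) = 3876; 3876 < 7776? YES
  n = 20: C(20, 4) = 4845; 4845 < 7776? YES
  n = 21: C(21, 4) = 5985; 5985 < 7776? YES
  n = 22: C(22, 4) = 7315; 7315 < 7776? YES
  n = 23: C(23, 4) = 8855; 8855 < 7776? NO
The largest n with C(n, 4) < 7776 is n = 22 (where E[X] = 7315/7776 ≈ 0.941). Hence R_6(4) > 22, i.e. R_6(4) ≥ 23.

Largest n = 22; hence R_6(4) > 22.


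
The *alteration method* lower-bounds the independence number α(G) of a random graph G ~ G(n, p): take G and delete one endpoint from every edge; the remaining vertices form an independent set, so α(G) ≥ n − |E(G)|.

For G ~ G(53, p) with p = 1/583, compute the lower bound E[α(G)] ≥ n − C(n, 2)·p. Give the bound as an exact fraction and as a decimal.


E[|E(G)|] = C(53, 2)·p = 1378 · (1/583) = 26/11.
E[α(G)] ≥ n − E[|E(G)|] = 53 − 26/11 = 557/11.
Numerically: ≈ 50.636364.
(This is only a lower bound; the true E[α(G)] may be larger.)

E[α(G)] ≥ 557/11 ≈ 50.636364.


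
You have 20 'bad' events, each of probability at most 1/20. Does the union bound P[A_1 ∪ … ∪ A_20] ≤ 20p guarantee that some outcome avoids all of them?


Union bound: P[∪_{i=1}^{20} A_i] ≤ Σ_i P[A_i] ≤ 20·p = 20·(1/20) = 1.
Numerically: 1 ≈ 1.000000.
Is 1 < 1? NO.
Since the bound 1 is ≥ 1, the union bound is uninformative here; it does NOT by itself certify existence.

20·p = 1 ≈ 1.000000; existence NOT certified by the union bound.


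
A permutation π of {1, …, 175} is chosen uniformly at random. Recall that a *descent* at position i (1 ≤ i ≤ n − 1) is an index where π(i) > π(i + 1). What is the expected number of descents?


Write X = Σ X_I over i = 1, …, 174, with X_I the indicator of one descent.
There are 174 indicators.
For each fixed i, the pair (π(i), π(i+1)) is a uniformly random ordered pair of distinct values from {1, …, 175}; by symmetry P[π(i) > π(i+1)] = 1/2.
By linearity: E[X] = 174 · (1/2) = (175 − 1) · (1/2) = 87 ≈ 87.000000.

E[X] = 87 = 87.000000.


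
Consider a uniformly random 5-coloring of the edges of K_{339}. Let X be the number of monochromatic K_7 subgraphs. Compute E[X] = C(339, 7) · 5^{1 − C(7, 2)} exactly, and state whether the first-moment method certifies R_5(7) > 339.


E[X] = C(339, 7) · 5^{1 − 21} = 95915887062372 · 5^{−20} = 95915887062372/95367431640625.
As a reduced fraction: E[X] = 95915887062372/95367431640625 ≈ 1.005751.
Is E[X] < 1? NO.
Since E[X] ≥ 1, the first-moment bound is inconclusive at n = 339; it does NOT by itself certify R_5(7) > 339.

E[X] = 95915887062372/95367431640625 ≈ 1.005751; E[X] ≥ 1; first-moment method inconclusive here.


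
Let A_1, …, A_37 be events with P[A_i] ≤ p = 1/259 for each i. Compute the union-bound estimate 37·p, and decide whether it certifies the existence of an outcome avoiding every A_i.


Union bound: P[∪_{i=1}^{37} A_i] ≤ Σ_i P[A_i] ≤ 37·p = 37·(1/259) = 1/7.
Numerically: 1/7 ≈ 0.14286.
Is 1/7 < 1? YES.
Since P[∪ A_i] ≤ 1/7 < 1, the complement has P[∩ A_i^c] ≥ 1 − 1/7 = 6/7 > 0, so some outcome avoids every A_i.

37·p = 1/7 ≈ 0.14286; existence CERTIFIED by the union bound.


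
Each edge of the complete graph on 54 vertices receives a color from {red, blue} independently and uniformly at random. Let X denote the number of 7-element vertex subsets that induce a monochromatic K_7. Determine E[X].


Let X = Σ_S X_S over the C(54, 7) = 177100560 subsets S of size 7, where X_S = 1 if the K_7 on S is monochromatic.
For a fixed S, the K_7 on S has C(7, 2) = 21 edges. P[all 21 edges red] = (1/2)^21, and likewise for blue, so P[monochromatic] = 2·(1/2)^21 = 2^{1 − 21} = 1/1048576.
By linearity: E[X] = C(54, 7) · 2^{1 − 21} = 177100560 · 1/1048576 = 11068785/65536.
Numerically: E[X] ≈ 168.896.

E[X] = C(54,7)·2^(1−C(7,2)) = 11068785/65536 ≈ 168.896.
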